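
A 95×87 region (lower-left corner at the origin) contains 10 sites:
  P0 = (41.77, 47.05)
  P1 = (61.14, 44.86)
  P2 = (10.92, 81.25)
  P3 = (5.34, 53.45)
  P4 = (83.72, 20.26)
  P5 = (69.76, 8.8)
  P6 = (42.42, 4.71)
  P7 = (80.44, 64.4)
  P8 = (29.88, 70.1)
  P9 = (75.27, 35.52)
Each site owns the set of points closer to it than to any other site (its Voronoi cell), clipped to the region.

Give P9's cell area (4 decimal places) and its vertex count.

1. box [0,95]×[0,87]: [(0, 0) (95, 0) (95, 87) (0, 87)]
2. ⊥bis P9·P0 via (58.52,41.285): [(44.3106, 0) (95, 0) (95, 87) (74.2541, 87)]  |A|=3107.435
3. ⊥bis P9·P1 via (68.205,40.19): [(47.2126, 8.4316) (44.3106, 0) (95, 0) (95, 80.7268)]  |A|=2142.5599
4. ⊥bis P9·P2 via (43.095,58.385): [(47.2126, 8.4316) (44.3106, 0) (95, 0) (95, 80.7268)]  |A|=2142.5599
5. ⊥bis P9·P3 via (40.305,44.485): [(47.2126, 8.4316) (44.3106, 0) (95, 0) (95, 80.7268)]  |A|=2142.5599
6. ⊥bis P9·P4 via (79.495,27.89): [(48.8625, 10.9277) (95, 36.4757) (95, 80.7268)]  |A|=1020.8182
7. ⊥bis P9·P5 via (72.515,22.16): [(58.2337, 25.105) (70.061, 22.666) (95, 36.4757) (95, 80.7268)]  |A|=925.5511
8. ⊥bis P9·P6 via (58.845,20.115): [(58.2337, 25.105) (70.061, 22.666) (95, 36.4757) (95, 80.7268)]  |A|=925.5511
9. ⊥bis P9·P7 via (77.855,49.96): [(75.0008, 50.471) (58.2337, 25.105) (70.061, 22.666) (95, 36.4757) (95, 46.8908)]  |A|=587.204
10. ⊥bis P9·P8 via (52.575,52.81): [(75.0008, 50.471) (58.2337, 25.105) (70.061, 22.666) (95, 36.4757) (95, 46.8908)]  |A|=587.204
11. canonical 5-gon: [(75.0008, 50.471) (58.2337, 25.105) (70.061, 22.666) (95, 36.4757) (95, 46.8908)]
12. shoelace: 587.204

Area of P9's cell: 587.2040 (5 vertices)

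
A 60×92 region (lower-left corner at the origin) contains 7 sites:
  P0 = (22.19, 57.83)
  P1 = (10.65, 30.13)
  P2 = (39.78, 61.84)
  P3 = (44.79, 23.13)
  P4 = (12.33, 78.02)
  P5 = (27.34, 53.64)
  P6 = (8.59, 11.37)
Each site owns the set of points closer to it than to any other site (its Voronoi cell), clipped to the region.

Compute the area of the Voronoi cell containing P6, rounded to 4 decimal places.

Area of P6's cell: 590.7886

1. box [0,60]×[0,92]: [(0, 0) (60, 0) (60, 92) (0, 92)]
2. ⊥bis P6·P0 via (15.39,34.6): [(0, 39.105) (0, 0) (60, 0) (60, 21.5415)]  |A|=1819.3973
3. ⊥bis P6·P1 via (9.62,20.75): [(0, 21.8064) (0, 0) (60, 0) (60, 15.2179)]  |A|=1110.7267
4. ⊥bis P6·P2 via (24.185,36.605): [(58.5316, 15.3791) (0, 21.8064) (0, 0) (60, 0) (60, 14.4717)]  |A|=1110.1788
5. ⊥bis P6·P3 via (26.69,17.25): [(26.1424, 18.9357) (0, 21.8064) (0, 0) (32.2939, 0)]  |A|=590.7886
6. ⊥bis P6·P4 via (10.46,44.695): [(26.1424, 18.9357) (0, 21.8064) (0, 0) (32.2939, 0)]  |A|=590.7886
7. ⊥bis P6·P5 via (17.965,32.505): [(26.1424, 18.9357) (0, 21.8064) (0, 0) (32.2939, 0)]  |A|=590.7886
8. canonical 4-gon: [(26.1424, 18.9357) (0, 21.8064) (0, 0) (32.2939, 0)]
9. shoelace: 590.7886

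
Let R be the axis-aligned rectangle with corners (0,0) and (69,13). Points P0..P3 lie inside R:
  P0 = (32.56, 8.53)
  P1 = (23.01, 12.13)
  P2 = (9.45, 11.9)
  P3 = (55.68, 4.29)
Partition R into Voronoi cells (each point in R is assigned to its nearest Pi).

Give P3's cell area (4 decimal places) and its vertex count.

Area of P3's cell: 323.2254 (4 vertices)

1. box [0,69]×[0,13]: [(0, 0) (69, 0) (69, 13) (0, 13)]
2. ⊥bis P3·P0 via (44.12,6.41): [(42.9445, 0) (69, 0) (69, 13) (45.3285, 13)]  |A|=323.2254
3. ⊥bis P3·P1 via (39.345,8.21): [(42.9445, 0) (69, 0) (69, 13) (45.3285, 13)]  |A|=323.2254
4. ⊥bis P3·P2 via (32.565,8.095): [(42.9445, 0) (69, 0) (69, 13) (45.3285, 13)]  |A|=323.2254
5. canonical 4-gon: [(42.9445, 0) (69, 0) (69, 13) (45.3285, 13)]
6. shoelace: 323.2254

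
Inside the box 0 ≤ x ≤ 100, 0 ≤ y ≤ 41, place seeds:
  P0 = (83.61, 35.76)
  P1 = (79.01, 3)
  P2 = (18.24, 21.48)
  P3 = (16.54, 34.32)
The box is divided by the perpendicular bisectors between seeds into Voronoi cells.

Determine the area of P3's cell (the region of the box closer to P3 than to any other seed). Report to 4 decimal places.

1. box [0,100]×[0,41]: [(0, 0) (100, 0) (100, 41) (0, 41)]
2. ⊥bis P3·P0 via (50.075,35.04): [(0, 0) (50.8273, 0) (49.947, 41) (0, 41)]  |A|=2065.8742
3. ⊥bis P3·P1 via (47.775,18.66): [(0, 0) (38.4196, 0) (50.3178, 23.7318) (49.947, 41) (0, 41)]  |A|=1918.6458
4. ⊥bis P3·P2 via (17.39,27.9): [(0, 25.5976) (50.1352, 32.2354) (49.947, 41) (0, 41)]  |A|=604.9839
5. canonical 4-gon: [(0, 25.5976) (50.1352, 32.2354) (49.947, 41) (0, 41)]
6. shoelace: 604.9839

Area of P3's cell: 604.9839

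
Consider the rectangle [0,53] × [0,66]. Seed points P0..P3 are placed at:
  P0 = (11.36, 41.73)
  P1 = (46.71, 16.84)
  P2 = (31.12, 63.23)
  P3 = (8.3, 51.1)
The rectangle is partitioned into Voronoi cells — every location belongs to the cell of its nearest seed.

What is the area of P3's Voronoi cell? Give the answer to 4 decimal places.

Area of P3's cell: 377.9321

1. box [0,53]×[0,66]: [(0, 0) (53, 0) (53, 66) (0, 66)]
2. ⊥bis P3·P0 via (9.83,46.415): [(0, 43.2048) (53, 60.5132) (53, 66) (0, 66)]  |A|=749.4735
3. ⊥bis P3·P1 via (27.505,33.97): [(0, 43.2048) (50.4325, 59.6747) (53, 62.5533) (53, 66) (0, 66)]  |A|=746.8545
4. ⊥bis P3·P2 via (19.71,57.165): [(0, 43.2048) (23.1176, 50.7544) (15.0137, 66) (0, 66)]  |A|=377.9321
5. canonical 4-gon: [(0, 43.2048) (23.1176, 50.7544) (15.0137, 66) (0, 66)]
6. shoelace: 377.9321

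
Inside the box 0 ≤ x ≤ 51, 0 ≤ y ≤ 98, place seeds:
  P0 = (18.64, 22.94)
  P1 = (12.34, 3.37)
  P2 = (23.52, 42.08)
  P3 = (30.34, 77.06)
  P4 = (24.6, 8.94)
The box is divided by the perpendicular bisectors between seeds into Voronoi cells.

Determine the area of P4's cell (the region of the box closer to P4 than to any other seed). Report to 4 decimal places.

1. box [0,51]×[0,98]: [(0, 0) (51, 0) (51, 98) (0, 98)]
2. ⊥bis P4·P0 via (21.62,15.94): [(0, 6.7361) (0, 0) (51, 0) (51, 28.4475)]  |A|=897.1803
3. ⊥bis P4·P1 via (18.47,6.155): [(15.2554, 13.2305) (21.2664, 0) (51, 0) (51, 28.4475)]  |A|=705.1172
4. ⊥bis P4·P2 via (24.06,25.51): [(45.7611, 26.2172) (15.2554, 13.2305) (21.2664, 0) (51, 0) (51, 26.3879)]  |A|=699.7224
5. ⊥bis P4·P3 via (27.47,43): [(45.7611, 26.2172) (15.2554, 13.2305) (21.2664, 0) (51, 0) (51, 26.3879)]  |A|=699.7224
6. canonical 5-gon: [(45.7611, 26.2172) (15.2554, 13.2305) (21.2664, 0) (51, 0) (51, 26.3879)]
7. shoelace: 699.7224

Area of P4's cell: 699.7224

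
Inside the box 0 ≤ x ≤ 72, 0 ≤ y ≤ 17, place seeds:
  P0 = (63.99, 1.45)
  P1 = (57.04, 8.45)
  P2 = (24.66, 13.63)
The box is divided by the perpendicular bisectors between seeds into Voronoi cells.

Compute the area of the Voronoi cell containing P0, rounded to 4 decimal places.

1. box [0,72]×[0,17]: [(0, 0) (72, 0) (72, 17) (0, 17)]
2. ⊥bis P0·P1 via (60.515,4.95): [(55.5294, 0) (72, 0) (72, 16.353)]  |A|=134.6717
3. ⊥bis P0·P2 via (44.325,7.54): [(55.5294, 0) (72, 0) (72, 16.353)]  |A|=134.6717
4. canonical 3-gon: [(55.5294, 0) (72, 0) (72, 16.353)]
5. shoelace: 134.6717

Area of P0's cell: 134.6717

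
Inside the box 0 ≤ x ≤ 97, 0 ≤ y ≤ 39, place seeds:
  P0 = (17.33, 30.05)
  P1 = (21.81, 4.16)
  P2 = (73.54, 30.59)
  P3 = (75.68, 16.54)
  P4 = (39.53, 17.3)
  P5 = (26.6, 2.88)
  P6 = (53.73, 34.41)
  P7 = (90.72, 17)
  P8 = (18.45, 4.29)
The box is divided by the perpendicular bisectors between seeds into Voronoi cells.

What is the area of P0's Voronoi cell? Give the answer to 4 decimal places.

1. box [0,97]×[0,39]: [(0, 0) (97, 0) (97, 39) (0, 39)]
2. ⊥bis P0·P1 via (19.57,17.105): [(0, 13.7186) (97, 30.5035) (97, 39) (0, 39)]  |A|=1638.229
3. ⊥bis P0·P2 via (45.435,30.32): [(0, 13.7186) (45.5188, 21.5952) (45.3516, 39) (0, 39)]  |A|=970.0578
4. ⊥bis P0·P3 via (46.505,23.295): [(0, 13.7186) (45.5188, 21.5952) (45.3516, 39) (0, 39)]  |A|=970.0578
5. ⊥bis P0·P4 via (28.43,23.675): [(0, 13.7186) (25.218, 18.0823) (37.2315, 39) (0, 39)]  |A|=708.1713
6. ⊥bis P0·P5 via (21.965,16.465): [(0, 13.7186) (25.218, 18.0823) (37.2315, 39) (0, 39)]  |A|=708.1713
7. ⊥bis P0·P6 via (35.53,32.23): [(0, 13.7186) (25.218, 18.0823) (35.1527, 35.3803) (34.7191, 39) (0, 39)]  |A|=703.6242
8. ⊥bis P0·P7 via (54.025,23.525): [(0, 13.7186) (25.218, 18.0823) (35.1527, 35.3803) (34.7191, 39) (0, 39)]  |A|=703.6242
9. ⊥bis P0·P8 via (17.89,17.17): [(0, 16.3922) (20.6355, 17.2894) (25.218, 18.0823) (35.1527, 35.3803) (34.7191, 39) (0, 39)]  |A|=676.0391
10. canonical 6-gon: [(0, 16.3922) (20.6355, 17.2894) (25.218, 18.0823) (35.1527, 35.3803) (34.7191, 39) (0, 39)]
11. shoelace: 676.0391

Area of P0's cell: 676.0391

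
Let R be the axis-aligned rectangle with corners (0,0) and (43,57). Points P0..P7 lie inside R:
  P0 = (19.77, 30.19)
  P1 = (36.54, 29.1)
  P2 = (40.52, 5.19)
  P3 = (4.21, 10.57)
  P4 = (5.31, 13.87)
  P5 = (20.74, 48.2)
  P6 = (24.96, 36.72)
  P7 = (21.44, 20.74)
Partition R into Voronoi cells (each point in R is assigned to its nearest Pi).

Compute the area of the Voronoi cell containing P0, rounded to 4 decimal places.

1. box [0,43]×[0,57]: [(0, 0) (43, 0) (43, 57) (0, 57)]
2. ⊥bis P0·P1 via (28.155,29.645): [(0, 0) (26.2282, 0) (29.933, 57) (0, 57)]  |A|=1600.593
3. ⊥bis P0·P2 via (30.145,17.69): [(0, 0) (8.8317, 0) (27.2202, 15.2624) (29.933, 57) (0, 57)]  |A|=1467.8375
4. ⊥bis P0·P3 via (11.99,20.38): [(0, 29.8889) (22.9314, 11.7027) (27.2202, 15.2624) (29.933, 57) (0, 57)]  |A|=1073.4626
5. ⊥bis P0·P4 via (12.54,22.03): [(0, 33.1408) (23.5842, 12.2445) (27.2202, 15.2624) (29.933, 57) (0, 57)]  |A|=1022.9677
6. ⊥bis P0·P5 via (20.255,39.195): [(0, 40.2859) (0, 33.1408) (23.5842, 12.2445) (27.2202, 15.2624) (28.746, 38.7377)]  |A|=509.4133
7. ⊥bis P0·P6 via (22.365,33.455): [(14.7714, 39.4903) (0, 40.2859) (0, 33.1408) (23.5842, 12.2445) (27.2202, 15.2624) (28.1061, 28.892)]  |A|=440.378
8. ⊥bis P0·P7 via (20.605,25.465): [(14.7714, 39.4903) (0, 40.2859) (0, 33.1408) (10.6489, 23.7056) (27.9679, 26.7662) (28.1061, 28.892)]  |A|=301.5509
9. canonical 6-gon: [(14.7714, 39.4903) (0, 40.2859) (0, 33.1408) (10.6489, 23.7056) (27.9679, 26.7662) (28.1061, 28.892)]
10. shoelace: 301.5509

Area of P0's cell: 301.5509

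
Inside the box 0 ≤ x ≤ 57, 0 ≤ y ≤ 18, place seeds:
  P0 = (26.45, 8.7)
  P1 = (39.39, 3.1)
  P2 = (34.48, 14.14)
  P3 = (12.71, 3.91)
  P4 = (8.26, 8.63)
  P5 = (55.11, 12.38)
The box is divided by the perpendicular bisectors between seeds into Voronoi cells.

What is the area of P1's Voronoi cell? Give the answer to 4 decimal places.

1. box [0,57]×[0,18]: [(0, 0) (57, 0) (57, 18) (0, 18)]
2. ⊥bis P1·P0 via (32.92,5.9): [(30.3667, 0) (57, 0) (57, 18) (38.1565, 18)]  |A|=409.2916
3. ⊥bis P1·P2 via (36.935,8.62): [(33.4207, 7.057) (30.3667, 0) (57, 0) (57, 17.5438)]  |A|=300.8117
4. ⊥bis P1·P3 via (26.05,3.505): [(33.4207, 7.057) (30.3667, 0) (57, 0) (57, 17.5438)]  |A|=300.8117
5. ⊥bis P1·P4 via (23.825,5.865): [(33.4207, 7.057) (30.3667, 0) (57, 0) (57, 17.5438)]  |A|=300.8117
6. ⊥bis P1·P5 via (47.25,7.74): [(44.6935, 12.0706) (33.4207, 7.057) (30.3667, 0) (51.8192, 0)]  |A|=161.5924
7. canonical 4-gon: [(44.6935, 12.0706) (33.4207, 7.057) (30.3667, 0) (51.8192, 0)]
8. shoelace: 161.5924

Area of P1's cell: 161.5924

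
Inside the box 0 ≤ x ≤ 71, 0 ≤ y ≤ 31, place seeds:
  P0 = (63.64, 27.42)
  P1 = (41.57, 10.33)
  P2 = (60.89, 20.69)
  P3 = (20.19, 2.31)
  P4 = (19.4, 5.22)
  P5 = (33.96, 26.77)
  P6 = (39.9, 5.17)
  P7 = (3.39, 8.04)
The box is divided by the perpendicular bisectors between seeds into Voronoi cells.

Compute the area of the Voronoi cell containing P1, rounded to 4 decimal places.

Area of P1's cell: 280.8362

1. box [0,71]×[0,31]: [(0, 0) (71, 0) (71, 31) (0, 31)]
2. ⊥bis P1·P0 via (52.605,18.875): [(0, 0) (67.2209, 0) (43.216, 31) (0, 31)]  |A|=1711.7718
3. ⊥bis P1·P2 via (51.23,15.51): [(0, 0) (59.547, 0) (42.9238, 31) (0, 31)]  |A|=1588.2962
4. ⊥bis P1·P3 via (30.88,6.32): [(33.2507, 0) (59.547, 0) (42.9238, 31) (21.6221, 31)]  |A|=737.767
5. ⊥bis P1·P4 via (30.485,7.775): [(30.7253, 6.7323) (33.2507, 0) (59.547, 0) (42.9238, 31) (25.1318, 31)]  |A|=695.1807
6. ⊥bis P1·P5 via (37.765,18.55): [(28.9427, 14.4662) (30.7253, 6.7323) (33.2507, 0) (59.547, 0) (47.2464, 22.9389)]  |A|=456.0107
7. ⊥bis P1·P6 via (40.735,7.75): [(28.9427, 14.4662) (29.665, 11.3327) (58.4688, 2.0106) (47.2464, 22.9389)]  |A|=280.8362
8. ⊥bis P1·P7 via (22.48,9.185): [(28.9427, 14.4662) (29.665, 11.3327) (58.4688, 2.0106) (47.2464, 22.9389)]  |A|=280.8362
9. canonical 4-gon: [(28.9427, 14.4662) (29.665, 11.3327) (58.4688, 2.0106) (47.2464, 22.9389)]
10. shoelace: 280.8362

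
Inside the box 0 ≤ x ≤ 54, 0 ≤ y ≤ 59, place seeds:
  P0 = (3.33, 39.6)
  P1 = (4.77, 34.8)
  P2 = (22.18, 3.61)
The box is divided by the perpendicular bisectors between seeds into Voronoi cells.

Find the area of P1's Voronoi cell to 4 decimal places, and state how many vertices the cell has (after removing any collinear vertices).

Area of P1's cell: 935.8447 (4 vertices)

1. box [0,54]×[0,59]: [(0, 0) (54, 0) (54, 59) (0, 59)]
2. ⊥bis P1·P0 via (4.05,37.2): [(0, 35.985) (0, 0) (54, 0) (54, 52.185)]  |A|=2380.59
3. ⊥bis P1·P2 via (13.475,19.205): [(0, 35.985) (0, 11.6834) (54, 41.8257) (54, 52.185)]  |A|=935.8447
4. canonical 4-gon: [(0, 35.985) (0, 11.6834) (54, 41.8257) (54, 52.185)]
5. shoelace: 935.8447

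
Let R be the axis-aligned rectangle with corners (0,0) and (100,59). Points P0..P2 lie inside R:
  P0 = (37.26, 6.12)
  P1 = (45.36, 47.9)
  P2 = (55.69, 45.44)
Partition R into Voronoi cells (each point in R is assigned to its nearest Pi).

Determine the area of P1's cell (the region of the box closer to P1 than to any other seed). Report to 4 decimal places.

Area of P1's cell: 1424.8549

1. box [0,100]×[0,59]: [(0, 0) (100, 0) (100, 59) (0, 59)]
2. ⊥bis P1·P0 via (41.31,27.01): [(0, 35.0189) (100, 15.6316) (100, 59) (0, 59)]  |A|=3367.4753
3. ⊥bis P1·P2 via (50.525,46.67): [(0, 35.0189) (45.6431, 26.1699) (53.4613, 59) (0, 59)]  |A|=1424.8549
4. canonical 4-gon: [(0, 35.0189) (45.6431, 26.1699) (53.4613, 59) (0, 59)]
5. shoelace: 1424.8549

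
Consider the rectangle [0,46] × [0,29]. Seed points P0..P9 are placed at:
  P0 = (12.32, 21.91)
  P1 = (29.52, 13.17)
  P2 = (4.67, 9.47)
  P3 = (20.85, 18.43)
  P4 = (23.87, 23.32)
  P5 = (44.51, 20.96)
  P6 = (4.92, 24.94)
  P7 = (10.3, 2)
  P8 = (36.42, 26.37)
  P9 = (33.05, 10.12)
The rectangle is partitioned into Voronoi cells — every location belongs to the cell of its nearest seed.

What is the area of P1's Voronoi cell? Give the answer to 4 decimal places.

1. box [0,46]×[0,29]: [(0, 0) (46, 0) (46, 29) (0, 29)]
2. ⊥bis P1·P0 via (20.92,17.54): [(12.0072, 0) (46, 0) (46, 29) (26.7433, 29)]  |A|=772.1176
3. ⊥bis P1·P2 via (17.095,11.32): [(17.2456, 10.3088) (18.7805, 0) (46, 0) (46, 29) (26.7433, 29)]  |A|=737.2055
4. ⊥bis P1·P3 via (25.185,15.8): [(18.1536, 4.2102) (18.7805, 0) (46, 0) (46, 29) (33.1933, 29)]  |A|=619.8105
5. ⊥bis P1·P4 via (26.695,18.245): [(26.6548, 18.2226) (18.1536, 4.2102) (18.7805, 0) (46, 0) (46, 28.9911)]  |A|=550.7133
6. ⊥bis P1·P5 via (37.015,17.065): [(34.2238, 22.4359) (26.6548, 18.2226) (18.1536, 4.2102) (18.7805, 0) (45.8833, 0)]  |A|=378.7024
7. ⊥bis P1·P6 via (17.22,19.055): [(34.2238, 22.4359) (26.6548, 18.2226) (18.1536, 4.2102) (18.7805, 0) (45.8833, 0)]  |A|=378.7024
8. ⊥bis P1·P7 via (19.91,7.585): [(34.2238, 22.4359) (26.6548, 18.2226) (20.0524, 7.34) (24.3181, 0) (45.8833, 0)]  |A|=353.4011
9. ⊥bis P1·P8 via (32.97,19.77): [(36.5936, 17.8758) (31.1467, 20.7231) (26.6548, 18.2226) (20.0524, 7.34) (24.3181, 0) (45.8833, 0)]  |A|=344.3556
10. ⊥bis P1·P9 via (31.285,11.645): [(36.6218, 17.8217) (36.5936, 17.8758) (31.1467, 20.7231) (26.6548, 18.2226) (20.0524, 7.34) (23.0736, 2.1414)]  |A|=127.929
11. canonical 6-gon: [(36.6218, 17.8217) (36.5936, 17.8758) (31.1467, 20.7231) (26.6548, 18.2226) (20.0524, 7.34) (23.0736, 2.1414)]
12. shoelace: 127.929

Area of P1's cell: 127.9290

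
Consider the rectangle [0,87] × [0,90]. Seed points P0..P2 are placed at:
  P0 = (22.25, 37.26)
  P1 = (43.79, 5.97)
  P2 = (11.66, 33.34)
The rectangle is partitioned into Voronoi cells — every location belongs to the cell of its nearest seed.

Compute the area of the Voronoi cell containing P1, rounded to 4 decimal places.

1. box [0,87]×[0,90]: [(0, 0) (87, 0) (87, 90) (0, 90)]
2. ⊥bis P1·P0 via (33.02,21.615): [(1.6211, 0) (87, 0) (87, 58.7748)]  |A|=2509.064
3. ⊥bis P1·P2 via (27.725,19.655): [(24.2543, 15.5807) (10.9819, 0) (87, 0) (87, 58.7748)]  |A|=2436.1401
4. canonical 4-gon: [(24.2543, 15.5807) (10.9819, 0) (87, 0) (87, 58.7748)]
5. shoelace: 2436.1401

Area of P1's cell: 2436.1401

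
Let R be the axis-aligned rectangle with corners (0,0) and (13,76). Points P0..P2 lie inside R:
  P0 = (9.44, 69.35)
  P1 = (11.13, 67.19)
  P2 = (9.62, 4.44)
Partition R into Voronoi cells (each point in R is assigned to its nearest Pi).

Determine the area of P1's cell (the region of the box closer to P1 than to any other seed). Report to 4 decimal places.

Area of P1's cell: 382.2044

1. box [0,13]×[0,76]: [(0, 0) (13, 0) (13, 76) (0, 76)]
2. ⊥bis P1·P0 via (10.285,68.27): [(0, 60.2229) (0, 0) (13, 0) (13, 70.3942)]  |A|=849.0116
3. ⊥bis P1·P2 via (10.375,35.815): [(0, 60.2229) (0, 36.0647) (13, 35.7518) (13, 70.3942)]  |A|=382.2044
4. canonical 4-gon: [(0, 60.2229) (0, 36.0647) (13, 35.7518) (13, 70.3942)]
5. shoelace: 382.2044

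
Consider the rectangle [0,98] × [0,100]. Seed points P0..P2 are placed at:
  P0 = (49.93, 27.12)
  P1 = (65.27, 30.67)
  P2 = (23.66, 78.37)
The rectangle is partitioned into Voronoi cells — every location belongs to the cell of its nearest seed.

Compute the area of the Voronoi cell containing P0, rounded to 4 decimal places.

Area of P0's cell: 2775.4474

1. box [0,98]×[0,100]: [(0, 0) (98, 0) (98, 100) (0, 100)]
2. ⊥bis P0·P1 via (57.6,28.895): [(0, 0) (64.2869, 0) (41.1448, 100) (0, 100)]  |A|=5271.5857
3. ⊥bis P0·P2 via (36.795,52.745): [(0, 33.8844) (0, 0) (64.2869, 0) (50.4597, 59.7493)]  |A|=2775.4474
4. canonical 4-gon: [(0, 33.8844) (0, 0) (64.2869, 0) (50.4597, 59.7493)]
5. shoelace: 2775.4474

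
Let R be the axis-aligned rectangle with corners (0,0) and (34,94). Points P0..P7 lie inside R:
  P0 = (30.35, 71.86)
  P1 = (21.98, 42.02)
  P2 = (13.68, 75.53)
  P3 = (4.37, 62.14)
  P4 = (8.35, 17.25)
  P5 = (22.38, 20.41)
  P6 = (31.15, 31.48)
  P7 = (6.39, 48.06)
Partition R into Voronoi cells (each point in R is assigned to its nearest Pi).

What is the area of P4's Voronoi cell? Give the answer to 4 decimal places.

1. box [0,34]×[0,94]: [(0, 0) (34, 0) (34, 94) (0, 94)]
2. ⊥bis P4·P0 via (19.35,44.555): [(0, 52.3503) (0, 0) (34, 0) (34, 38.6532)]  |A|=1547.0582
3. ⊥bis P4·P1 via (15.165,29.635): [(0, 37.9797) (0, 0) (34, 0) (34, 19.2708)]  |A|=973.2591
4. ⊥bis P4·P2 via (11.015,46.39): [(0, 37.9797) (0, 0) (34, 0) (34, 19.2708)]  |A|=973.2591
5. ⊥bis P4·P3 via (6.36,39.695): [(0, 37.9797) (0, 0) (34, 0) (34, 19.2708)]  |A|=973.2591
6. ⊥bis P4·P5 via (15.365,18.83): [(12.6154, 31.038) (0, 37.9797) (0, 0) (19.6061, 0)]  |A|=543.8312
7. ⊥bis P4·P6 via (19.75,24.365): [(12.6154, 31.038) (0, 37.9797) (0, 0) (19.6061, 0)]  |A|=543.8312
8. ⊥bis P4·P7 via (7.37,32.655): [(12.6154, 31.038) (9.4377, 32.7865) (0, 32.1862) (0, 0) (19.6061, 0)]  |A|=516.4923
9. canonical 5-gon: [(12.6154, 31.038) (9.4377, 32.7865) (0, 32.1862) (0, 0) (19.6061, 0)]
10. shoelace: 516.4923

Area of P4's cell: 516.4923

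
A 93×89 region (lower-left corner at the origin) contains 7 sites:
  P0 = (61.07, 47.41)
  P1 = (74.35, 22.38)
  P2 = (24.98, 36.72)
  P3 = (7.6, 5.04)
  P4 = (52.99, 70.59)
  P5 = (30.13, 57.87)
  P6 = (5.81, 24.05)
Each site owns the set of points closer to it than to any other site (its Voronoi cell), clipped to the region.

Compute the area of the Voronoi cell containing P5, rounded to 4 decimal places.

Area of P5's cell: 1550.6715

1. box [0,93]×[0,89]: [(0, 0) (93, 0) (93, 89) (0, 89)]
2. ⊥bis P5·P0 via (45.6,52.64): [(0, 0) (27.8038, 0) (57.8924, 89) (0, 89)]  |A|=3813.4791
3. ⊥bis P5·P1 via (52.24,40.125): [(0, 0) (20.0366, 0) (33.4569, 16.7216) (57.8924, 89) (0, 89)]  |A|=3748.5389
4. ⊥bis P5·P2 via (27.555,47.295): [(0, 54.0046) (42.5579, 43.6418) (57.8924, 89) (0, 89)]  |A|=2057.6125
5. ⊥bis P5·P3 via (18.865,31.455): [(0, 54.0046) (42.5579, 43.6418) (57.8924, 89) (0, 89)]  |A|=2057.6125
6. ⊥bis P5·P4 via (41.56,64.23): [(0, 54.0046) (42.5579, 43.6418) (46.5105, 55.3331) (27.7772, 89) (0, 89)]  |A|=1550.6715
7. ⊥bis P5·P6 via (17.97,40.96): [(0, 54.0046) (42.5579, 43.6418) (46.5105, 55.3331) (27.7772, 89) (0, 89)]  |A|=1550.6715
8. canonical 5-gon: [(0, 54.0046) (42.5579, 43.6418) (46.5105, 55.3331) (27.7772, 89) (0, 89)]
9. shoelace: 1550.6715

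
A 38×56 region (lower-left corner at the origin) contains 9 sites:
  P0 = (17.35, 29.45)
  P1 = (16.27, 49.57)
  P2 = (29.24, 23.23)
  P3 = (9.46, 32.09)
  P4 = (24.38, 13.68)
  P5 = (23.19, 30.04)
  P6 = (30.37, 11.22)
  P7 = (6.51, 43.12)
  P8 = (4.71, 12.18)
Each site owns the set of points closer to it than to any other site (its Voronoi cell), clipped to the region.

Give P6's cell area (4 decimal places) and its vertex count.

Area of P6's cell: 213.3109 (4 vertices)

1. box [0,38]×[0,56]: [(0, 0) (38, 0) (38, 56) (0, 56)]
2. ⊥bis P6·P0 via (23.86,20.335): [(0, 3.294) (0, 0) (38, 0) (38, 30.4339)]  |A|=640.8302
3. ⊥bis P6·P1 via (23.32,30.395): [(0, 3.294) (0, 0) (38, 0) (38, 30.4339)]  |A|=640.8302
4. ⊥bis P6·P2 via (29.805,17.225): [(17.9428, 16.1089) (0, 3.294) (0, 0) (38, 0) (38, 17.9961)]  |A|=516.0962
5. ⊥bis P6·P3 via (19.915,21.655): [(17.9428, 16.1089) (5.534, 7.2464) (0, 1.7018) (0, 0) (38, 0) (38, 17.9961)]  |A|=511.6907
6. ⊥bis P6·P4 via (27.375,12.45): [(29.3172, 17.1791) (22.262, 0) (38, 0) (38, 17.9961)]  |A|=213.3109
7. ⊥bis P6·P5 via (26.78,20.63): [(29.3172, 17.1791) (22.262, 0) (38, 0) (38, 17.9961)]  |A|=213.3109
8. ⊥bis P6·P7 via (18.44,27.17): [(29.3172, 17.1791) (22.262, 0) (38, 0) (38, 17.9961)]  |A|=213.3109
9. ⊥bis P6·P8 via (17.54,11.7): [(29.3172, 17.1791) (22.262, 0) (38, 0) (38, 17.9961)]  |A|=213.3109
10. canonical 4-gon: [(29.3172, 17.1791) (22.262, 0) (38, 0) (38, 17.9961)]
11. shoelace: 213.3109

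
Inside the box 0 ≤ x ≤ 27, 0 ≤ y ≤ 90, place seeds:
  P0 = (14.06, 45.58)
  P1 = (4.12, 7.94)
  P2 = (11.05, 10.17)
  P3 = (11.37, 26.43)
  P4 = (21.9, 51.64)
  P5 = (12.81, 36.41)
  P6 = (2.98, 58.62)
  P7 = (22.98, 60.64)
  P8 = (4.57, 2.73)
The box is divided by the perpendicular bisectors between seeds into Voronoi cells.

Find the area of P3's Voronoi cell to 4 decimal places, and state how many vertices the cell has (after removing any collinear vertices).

Area of P3's cell: 346.0782 (5 vertices)

1. box [0,27]×[0,90]: [(0, 0) (27, 0) (27, 90) (0, 90)]
2. ⊥bis P3·P0 via (12.715,36.005): [(0, 37.7911) (0, 0) (27, 0) (27, 33.9984)]  |A|=969.1577
3. ⊥bis P3·P1 via (7.745,17.185): [(0, 37.7911) (0, 20.2218) (27, 9.635) (27, 33.9984)]  |A|=566.0898
4. ⊥bis P3·P2 via (11.21,18.3): [(0, 37.7911) (0, 20.2218) (4.568, 18.4307) (27, 17.9892) (27, 33.9984)]  |A|=472.389
5. ⊥bis P3·P4 via (16.635,39.035): [(0, 37.7911) (0, 20.2218) (4.568, 18.4307) (27, 17.9892) (27, 33.9984)]  |A|=472.389
6. ⊥bis P3·P5 via (12.09,31.42): [(0, 33.1644) (0, 20.2218) (4.568, 18.4307) (27, 17.9892) (27, 29.2687)]  |A|=346.0782
7. ⊥bis P3·P6 via (7.175,42.525): [(0, 33.1644) (0, 20.2218) (4.568, 18.4307) (27, 17.9892) (27, 29.2687)]  |A|=346.0782
8. ⊥bis P3·P7 via (17.175,43.535): [(0, 33.1644) (0, 20.2218) (4.568, 18.4307) (27, 17.9892) (27, 29.2687)]  |A|=346.0782
9. ⊥bis P3·P8 via (7.97,14.58): [(0, 33.1644) (0, 20.2218) (4.568, 18.4307) (27, 17.9892) (27, 29.2687)]  |A|=346.0782
10. canonical 5-gon: [(0, 33.1644) (0, 20.2218) (4.568, 18.4307) (27, 17.9892) (27, 29.2687)]
11. shoelace: 346.0782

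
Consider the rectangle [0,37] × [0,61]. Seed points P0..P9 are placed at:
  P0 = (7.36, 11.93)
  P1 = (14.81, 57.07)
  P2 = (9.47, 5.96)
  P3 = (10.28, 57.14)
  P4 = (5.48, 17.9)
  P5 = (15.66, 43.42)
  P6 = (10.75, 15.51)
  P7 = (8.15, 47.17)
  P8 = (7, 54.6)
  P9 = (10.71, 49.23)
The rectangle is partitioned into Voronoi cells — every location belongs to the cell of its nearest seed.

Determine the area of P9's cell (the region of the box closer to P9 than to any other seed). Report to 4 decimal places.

1. box [0,37]×[0,61]: [(0, 0) (37, 0) (37, 61) (0, 61)]
2. ⊥bis P9·P0 via (9.035,30.58): [(0, 31.3915) (37, 28.0684) (37, 61) (0, 61)]  |A|=1156.9927
3. ⊥bis P9·P1 via (12.76,53.15): [(0, 59.823) (0, 31.3915) (37, 28.0684) (37, 40.4735)]  |A|=755.4767
4. ⊥bis P9·P2 via (10.09,27.595): [(0, 59.823) (0, 31.3915) (37, 28.0684) (37, 40.4735)]  |A|=755.4767
5. ⊥bis P9·P3 via (10.495,53.185): [(12.4861, 53.2932) (0, 52.6145) (0, 31.3915) (37, 28.0684) (37, 40.4735)]  |A|=710.4737
6. ⊥bis P9·P4 via (8.095,33.565): [(12.4861, 53.2932) (0, 52.6145) (0, 34.9163) (37, 28.7398) (37, 40.4735)]  |A|=632.8426
7. ⊥bis P9·P5 via (13.185,46.325): [(17.9872, 50.4164) (12.4861, 53.2932) (0, 52.6145) (0, 35.0917)]  |A|=177.4207
8. ⊥bis P9·P6 via (10.73,32.37): [(17.9872, 50.4164) (12.4861, 53.2932) (0, 52.6145) (0, 35.0917)]  |A|=177.4207
9. ⊥bis P9·P7 via (9.43,48.2): [(11.8524, 45.1896) (17.9872, 50.4164) (12.4861, 53.2932) (5.6314, 52.9206)]  |A|=50.8567
10. ⊥bis P9·P8 via (8.855,51.915): [(7.3033, 50.8429) (11.8524, 45.1896) (17.9872, 50.4164) (12.4861, 53.2932) (10.7102, 53.1967)]  |A|=45.3499
11. canonical 5-gon: [(7.3033, 50.8429) (11.8524, 45.1896) (17.9872, 50.4164) (12.4861, 53.2932) (10.7102, 53.1967)]
12. shoelace: 45.3499

Area of P9's cell: 45.3499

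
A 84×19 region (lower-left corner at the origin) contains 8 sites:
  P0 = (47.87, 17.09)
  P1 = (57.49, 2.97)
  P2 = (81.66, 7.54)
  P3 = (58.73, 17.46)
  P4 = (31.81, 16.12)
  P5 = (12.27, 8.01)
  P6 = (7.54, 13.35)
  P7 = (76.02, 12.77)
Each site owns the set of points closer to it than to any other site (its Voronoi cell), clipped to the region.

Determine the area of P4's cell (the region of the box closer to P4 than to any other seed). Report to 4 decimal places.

Area of P4's cell: 325.1051

1. box [0,84]×[0,19]: [(0, 0) (84, 0) (84, 19) (0, 19)]
2. ⊥bis P4·P0 via (39.84,16.605): [(0, 0) (40.8429, 0) (39.6953, 19) (0, 19)]  |A|=765.1135
3. ⊥bis P4·P1 via (44.65,9.545): [(0, 0) (39.7623, 0) (40.7289, 1.8877) (39.6953, 19) (0, 19)]  |A|=764.0935
4. ⊥bis P4·P2 via (56.735,11.83): [(0, 0) (39.7623, 0) (40.7289, 1.8877) (39.6953, 19) (0, 19)]  |A|=764.0935
5. ⊥bis P4·P3 via (45.27,16.79): [(0, 0) (39.7623, 0) (40.7289, 1.8877) (39.6953, 19) (0, 19)]  |A|=764.0935
6. ⊥bis P4·P5 via (22.04,12.065): [(27.0475, 0) (39.7623, 0) (40.7289, 1.8877) (39.6953, 19) (19.1617, 19)]  |A|=325.1063
7. ⊥bis P4·P6 via (19.675,14.735): [(19.1983, 18.9117) (27.0475, 0) (39.7623, 0) (40.7289, 1.8877) (39.6953, 19) (19.1882, 19)]  |A|=325.1051
8. ⊥bis P4·P7 via (53.915,14.445): [(19.1983, 18.9117) (27.0475, 0) (39.7623, 0) (40.7289, 1.8877) (39.6953, 19) (19.1882, 19)]  |A|=325.1051
9. canonical 6-gon: [(19.1983, 18.9117) (27.0475, 0) (39.7623, 0) (40.7289, 1.8877) (39.6953, 19) (19.1882, 19)]
10. shoelace: 325.1051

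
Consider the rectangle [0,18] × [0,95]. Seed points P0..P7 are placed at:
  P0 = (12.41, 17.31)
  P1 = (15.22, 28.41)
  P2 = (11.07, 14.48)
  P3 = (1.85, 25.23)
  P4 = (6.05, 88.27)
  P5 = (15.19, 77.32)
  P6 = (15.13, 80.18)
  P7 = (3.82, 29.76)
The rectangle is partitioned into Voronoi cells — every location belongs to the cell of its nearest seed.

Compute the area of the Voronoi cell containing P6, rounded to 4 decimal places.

Area of P6's cell: 85.6067

1. box [0,18]×[0,95]: [(0, 0) (18, 0) (18, 95) (0, 95)]
2. ⊥bis P6·P0 via (13.77,48.745): [(0, 49.3407) (18, 48.562) (18, 95) (0, 95)]  |A|=828.8754
3. ⊥bis P6·P1 via (15.175,54.295): [(0, 54.2686) (18, 54.2999) (18, 95) (0, 95)]  |A|=732.8832
4. ⊥bis P6·P2 via (13.1,47.33): [(0, 54.2686) (18, 54.2999) (18, 95) (0, 95)]  |A|=732.8832
5. ⊥bis P6·P3 via (8.49,52.705): [(0, 54.7568) (2.0056, 54.2721) (18, 54.2999) (18, 95) (0, 95)]  |A|=732.3937
6. ⊥bis P6·P4 via (10.59,84.225): [(0, 72.3391) (0, 54.7568) (2.0056, 54.2721) (18, 54.2999) (18, 92.5418)]  |A|=506.3213
7. ⊥bis P6·P5 via (15.16,78.75): [(5.532, 78.548) (18, 78.8096) (18, 92.5418)]  |A|=85.6067
8. ⊥bis P6·P7 via (9.475,54.97): [(5.532, 78.548) (18, 78.8096) (18, 92.5418)]  |A|=85.6067
9. canonical 3-gon: [(5.532, 78.548) (18, 78.8096) (18, 92.5418)]
10. shoelace: 85.6067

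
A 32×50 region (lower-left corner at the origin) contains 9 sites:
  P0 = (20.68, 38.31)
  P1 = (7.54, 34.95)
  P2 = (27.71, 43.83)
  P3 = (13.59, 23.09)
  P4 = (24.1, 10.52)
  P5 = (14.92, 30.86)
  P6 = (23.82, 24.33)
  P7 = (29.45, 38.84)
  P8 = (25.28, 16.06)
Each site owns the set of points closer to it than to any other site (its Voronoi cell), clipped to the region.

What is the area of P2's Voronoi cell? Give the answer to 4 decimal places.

Area of P2's cell: 99.7591

1. box [0,32]×[0,50]: [(0, 0) (32, 0) (32, 50) (0, 50)]
2. ⊥bis P2·P0 via (24.195,41.07): [(32, 31.1299) (32, 50) (17.1831, 50)]  |A|=139.7978
3. ⊥bis P2·P1 via (17.625,39.39): [(32, 31.1299) (32, 50) (17.1831, 50)]  |A|=139.7978
4. ⊥bis P2·P3 via (20.65,33.46): [(32, 31.1299) (32, 50) (17.1831, 50)]  |A|=139.7978
5. ⊥bis P2·P4 via (25.905,27.175): [(32, 31.1299) (32, 50) (17.1831, 50)]  |A|=139.7978
6. ⊥bis P2·P5 via (21.315,37.345): [(32, 31.1299) (32, 50) (17.1831, 50)]  |A|=139.7978
7. ⊥bis P2·P6 via (25.765,34.08): [(30.4114, 33.1531) (32, 32.8362) (32, 50) (17.1831, 50)]  |A|=138.4426
8. ⊥bis P2·P7 via (28.58,41.335): [(24.9742, 40.0777) (32, 42.5275) (32, 50) (17.1831, 50)]  |A|=99.7591
9. ⊥bis P2·P8 via (26.495,29.945): [(24.9742, 40.0777) (32, 42.5275) (32, 50) (17.1831, 50)]  |A|=99.7591
10. canonical 4-gon: [(24.9742, 40.0777) (32, 42.5275) (32, 50) (17.1831, 50)]
11. shoelace: 99.7591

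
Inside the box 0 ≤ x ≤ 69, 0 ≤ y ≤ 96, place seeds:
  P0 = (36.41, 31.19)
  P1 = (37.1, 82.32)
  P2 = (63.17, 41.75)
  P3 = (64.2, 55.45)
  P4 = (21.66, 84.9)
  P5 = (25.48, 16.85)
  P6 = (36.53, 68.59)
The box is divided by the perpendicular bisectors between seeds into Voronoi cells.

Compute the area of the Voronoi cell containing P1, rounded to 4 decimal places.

1. box [0,69]×[0,96]: [(0, 0) (69, 0) (69, 96) (0, 96)]
2. ⊥bis P1·P0 via (36.755,56.755): [(0, 57.251) (69, 56.3199) (69, 96) (0, 96)]  |A|=2705.8052
3. ⊥bis P1·P2 via (50.135,62.035): [(0, 57.251) (41.8121, 56.6868) (69, 74.1575) (69, 96) (0, 96)]  |A|=2463.3208
4. ⊥bis P1·P3 via (50.65,68.885): [(0, 57.251) (38.5983, 56.7301) (69, 87.3921) (69, 96) (0, 96)]  |A|=2233.4809
5. ⊥bis P1·P4 via (29.38,83.61): [(24.9193, 56.9147) (38.5983, 56.7301) (69, 87.3921) (69, 96) (31.4503, 96)]  |A|=1136.06
6. ⊥bis P1·P5 via (31.29,49.585): [(24.9193, 56.9147) (38.5983, 56.7301) (69, 87.3921) (69, 96) (31.4503, 96)]  |A|=1136.06
7. ⊥bis P1·P6 via (36.815,75.455): [(28.0779, 75.8177) (56.3597, 74.6436) (69, 87.3921) (69, 96) (31.4503, 96)]  |A|=742.7414
8. canonical 5-gon: [(28.0779, 75.8177) (56.3597, 74.6436) (69, 87.3921) (69, 96) (31.4503, 96)]
9. shoelace: 742.7414

Area of P1's cell: 742.7414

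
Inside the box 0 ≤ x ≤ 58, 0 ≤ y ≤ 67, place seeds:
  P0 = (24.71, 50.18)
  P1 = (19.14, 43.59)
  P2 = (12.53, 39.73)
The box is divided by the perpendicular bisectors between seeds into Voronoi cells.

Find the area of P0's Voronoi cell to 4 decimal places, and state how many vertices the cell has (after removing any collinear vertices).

1. box [0,58]×[0,67]: [(0, 0) (58, 0) (58, 67) (0, 67)]
2. ⊥bis P0·P1 via (21.925,46.885): [(0, 65.4164) (58, 16.3937) (58, 67) (0, 67)]  |A|=1513.506
3. ⊥bis P0·P2 via (18.62,44.955): [(0, 66.6575) (3.8744, 62.1417) (58, 16.3937) (58, 67) (0, 67)]  |A|=1511.1018
4. canonical 5-gon: [(0, 66.6575) (3.8744, 62.1417) (58, 16.3937) (58, 67) (0, 67)]
5. shoelace: 1511.1018

Area of P0's cell: 1511.1018 (5 vertices)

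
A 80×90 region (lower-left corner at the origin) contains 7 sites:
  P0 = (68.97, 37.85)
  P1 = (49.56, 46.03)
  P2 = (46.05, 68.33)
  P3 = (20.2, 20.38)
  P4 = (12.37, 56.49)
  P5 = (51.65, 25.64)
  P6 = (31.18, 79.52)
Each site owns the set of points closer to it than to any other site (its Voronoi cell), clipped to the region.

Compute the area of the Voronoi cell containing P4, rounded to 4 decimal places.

1. box [0,80]×[0,90]: [(0, 0) (80, 0) (80, 90) (0, 90)]
2. ⊥bis P4·P0 via (40.67,47.17): [(0, 0) (25.1356, 0) (54.7751, 90) (0, 90)]  |A|=3595.9821
3. ⊥bis P4·P1 via (30.965,51.26): [(0, 0) (16.5477, 0) (41.861, 90) (0, 90)]  |A|=2628.389
4. ⊥bis P4·P2 via (29.21,62.41): [(0, 0) (16.5477, 0) (31.9271, 54.6808) (19.5109, 90) (0, 90)]  |A|=2233.6965
5. ⊥bis P4·P3 via (16.285,38.435): [(0, 34.9038) (28.077, 40.992) (31.9271, 54.6808) (19.5109, 90) (0, 90)]  |A|=1404.5379
6. ⊥bis P4·P5 via (32.01,41.065): [(0, 34.9038) (28.077, 40.992) (31.9271, 54.6808) (19.5109, 90) (0, 90)]  |A|=1404.5379
7. ⊥bis P4·P6 via (21.775,68.005): [(0, 85.79) (0, 34.9038) (28.077, 40.992) (31.9271, 54.6808) (29.4455, 61.74)]  |A|=1066.8656
8. canonical 5-gon: [(0, 85.79) (0, 34.9038) (28.077, 40.992) (31.9271, 54.6808) (29.4455, 61.74)]
9. shoelace: 1066.8656

Area of P4's cell: 1066.8656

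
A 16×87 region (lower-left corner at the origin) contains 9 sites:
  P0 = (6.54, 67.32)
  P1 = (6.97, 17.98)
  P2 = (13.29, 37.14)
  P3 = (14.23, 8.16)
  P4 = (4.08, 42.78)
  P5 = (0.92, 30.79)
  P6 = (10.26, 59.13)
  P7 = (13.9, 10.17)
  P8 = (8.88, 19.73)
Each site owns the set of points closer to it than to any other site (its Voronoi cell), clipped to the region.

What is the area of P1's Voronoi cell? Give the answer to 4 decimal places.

1. box [0,16]×[0,87]: [(0, 0) (16, 0) (16, 87) (0, 87)]
2. ⊥bis P1·P0 via (6.755,42.65): [(0, 42.5911) (0, 0) (16, 0) (16, 42.7306)]  |A|=682.5736
3. ⊥bis P1·P2 via (10.13,27.56): [(0, 30.9014) (0, 0) (16, 0) (16, 25.6238)]  |A|=452.2014
4. ⊥bis P1·P3 via (10.6,13.07): [(0, 30.9014) (0, 5.2333) (16, 17.0623) (16, 25.6238)]  |A|=273.8366
5. ⊥bis P1·P4 via (5.525,30.38): [(2.6104, 30.0404) (0, 29.7362) (0, 5.2333) (16, 17.0623) (16, 25.6238)]  |A|=272.3157
6. ⊥bis P1·P5 via (3.945,24.385): [(10.4465, 27.4556) (0, 22.5218) (0, 5.2333) (16, 17.0623) (16, 25.6238)]  |A|=230.0678
7. ⊥bis P1·P6 via (8.615,38.555): [(10.4465, 27.4556) (0, 22.5218) (0, 5.2333) (16, 17.0623) (16, 25.6238)]  |A|=230.0678
8. ⊥bis P1·P7 via (10.435,14.075): [(10.4465, 27.4556) (0, 22.5218) (0, 5.2333) (2.8211, 7.319) (16, 19.013) (16, 25.6238)]  |A|=217.2137
9. ⊥bis P1·P8 via (7.925,18.855): [(3.1865, 24.0268) (0, 22.5218) (0, 5.2333) (2.8211, 7.319) (11.4662, 14.99)]  |A|=121.5496
10. canonical 5-gon: [(3.1865, 24.0268) (0, 22.5218) (0, 5.2333) (2.8211, 7.319) (11.4662, 14.99)]
11. shoelace: 121.5496

Area of P1's cell: 121.5496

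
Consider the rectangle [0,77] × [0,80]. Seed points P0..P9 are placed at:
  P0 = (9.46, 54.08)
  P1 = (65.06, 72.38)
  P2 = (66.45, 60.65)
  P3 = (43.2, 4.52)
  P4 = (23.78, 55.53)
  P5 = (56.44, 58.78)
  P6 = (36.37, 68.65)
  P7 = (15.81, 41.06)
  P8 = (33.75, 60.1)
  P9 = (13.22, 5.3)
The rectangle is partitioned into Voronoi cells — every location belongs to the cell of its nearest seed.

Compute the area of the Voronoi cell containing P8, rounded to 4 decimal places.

1. box [0,77]×[0,80]: [(0, 0) (77, 0) (77, 80) (0, 80)]
2. ⊥bis P8·P0 via (21.605,57.09): [(35.7541, 0) (77, 0) (77, 80) (15.927, 80)]  |A|=4092.755
3. ⊥bis P8·P1 via (49.405,66.24): [(35.7541, 0) (75.3848, 0) (44.0082, 80) (15.927, 80)]  |A|=2708.4759
4. ⊥bis P8·P2 via (50.1,60.375): [(35.7541, 0) (51.1155, 0) (50.0281, 64.6514) (44.0082, 80) (15.927, 80)]  |A|=1923.954
5. ⊥bis P8·P3 via (38.475,32.31): [(28.1802, 30.5596) (50.5375, 34.3609) (50.0281, 64.6514) (44.0082, 80) (15.927, 80)]  |A|=1304.0277
6. ⊥bis P8·P4 via (28.765,57.815): [(40.3126, 32.6224) (50.5375, 34.3609) (50.0281, 64.6514) (44.0082, 80) (18.5959, 80)]  |A|=928.251
7. ⊥bis P8·P5 via (45.095,59.44): [(40.3126, 32.6224) (43.5671, 33.1758) (45.9962, 74.9313) (44.0082, 80) (18.5959, 80)]  |A|=725.7178
8. ⊥bis P8·P6 via (35.06,64.375): [(24.238, 67.6912) (40.3126, 32.6224) (43.5671, 33.1758) (45.2013, 61.2674)]  |A|=361.2073
9. ⊥bis P8·P7 via (24.78,50.58): [(24.238, 67.6912) (37.6321, 38.4704) (43.2996, 33.1303) (43.5671, 33.1758) (45.2013, 61.2674)]  |A|=351.7927
10. ⊥bis P8·P9 via (23.485,32.7): [(24.238, 67.6912) (37.6321, 38.4704) (43.2996, 33.1303) (43.5671, 33.1758) (45.2013, 61.2674)]  |A|=351.7927
11. canonical 5-gon: [(24.238, 67.6912) (37.6321, 38.4704) (43.2996, 33.1303) (43.5671, 33.1758) (45.2013, 61.2674)]
12. shoelace: 351.7927

Area of P8's cell: 351.7927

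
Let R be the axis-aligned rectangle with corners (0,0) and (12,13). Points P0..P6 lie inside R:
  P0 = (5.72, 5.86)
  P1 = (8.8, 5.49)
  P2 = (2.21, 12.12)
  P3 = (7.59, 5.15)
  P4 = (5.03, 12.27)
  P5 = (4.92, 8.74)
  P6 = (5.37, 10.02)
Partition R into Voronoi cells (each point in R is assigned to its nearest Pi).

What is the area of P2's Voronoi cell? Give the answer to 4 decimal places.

1. box [0,12]×[0,13]: [(0, 0) (12, 0) (12, 13) (0, 13)]
2. ⊥bis P2·P0 via (3.965,8.99): [(0, 6.7668) (11.1167, 13) (0, 13)]  |A|=34.6464
3. ⊥bis P2·P1 via (5.505,8.805): [(0, 6.7668) (7.925, 11.2104) (9.7255, 13) (0, 13)]  |A|=33.4014
4. ⊥bis P2·P3 via (4.9,8.635): [(0, 6.7668) (7.925, 11.2104) (9.7255, 13) (0, 13)]  |A|=33.4014
5. ⊥bis P2·P4 via (3.62,12.195): [(0, 6.7668) (3.7955, 8.895) (3.5772, 13) (0, 13)]  |A|=19.1713
6. ⊥bis P2·P5 via (3.565,10.43): [(0, 7.5717) (3.7078, 10.5445) (3.5772, 13) (0, 13)]  |A|=14.4555
7. ⊥bis P2·P6 via (3.79,11.07): [(0, 7.5717) (3.1362, 10.0862) (3.688, 10.9165) (3.5772, 13) (0, 13)]  |A|=14.3446
8. canonical 5-gon: [(0, 7.5717) (3.1362, 10.0862) (3.688, 10.9165) (3.5772, 13) (0, 13)]
9. shoelace: 14.3446

Area of P2's cell: 14.3446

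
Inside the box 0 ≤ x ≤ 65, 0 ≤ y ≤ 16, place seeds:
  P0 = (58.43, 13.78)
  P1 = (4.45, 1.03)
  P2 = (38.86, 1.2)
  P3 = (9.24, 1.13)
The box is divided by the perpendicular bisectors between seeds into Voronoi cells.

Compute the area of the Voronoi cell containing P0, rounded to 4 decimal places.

1. box [0,65]×[0,16]: [(0, 0) (65, 0) (65, 16) (0, 16)]
2. ⊥bis P0·P1 via (31.44,7.405): [(33.1891, 0) (65, 0) (65, 16) (29.4099, 16)]  |A|=539.2086
3. ⊥bis P0·P2 via (48.645,7.49): [(53.4597, 0) (65, 0) (65, 16) (43.1746, 16)]  |A|=266.9254
4. ⊥bis P0·P3 via (33.835,7.455): [(53.4597, 0) (65, 0) (65, 16) (43.1746, 16)]  |A|=266.9254
5. canonical 4-gon: [(53.4597, 0) (65, 0) (65, 16) (43.1746, 16)]
6. shoelace: 266.9254

Area of P0's cell: 266.9254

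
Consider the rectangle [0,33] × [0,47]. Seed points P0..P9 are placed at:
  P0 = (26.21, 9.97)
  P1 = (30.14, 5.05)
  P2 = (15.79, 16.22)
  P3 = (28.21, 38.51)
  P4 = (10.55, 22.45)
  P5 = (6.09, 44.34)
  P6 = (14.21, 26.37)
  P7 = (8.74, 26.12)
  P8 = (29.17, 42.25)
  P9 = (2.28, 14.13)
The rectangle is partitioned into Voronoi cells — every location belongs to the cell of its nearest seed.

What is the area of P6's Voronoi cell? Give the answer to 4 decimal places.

Area of P6's cell: 174.1525

1. box [0,33]×[0,47]: [(0, 0) (33, 0) (33, 47) (0, 47)]
2. ⊥bis P6·P0 via (20.21,18.17): [(0, 3.3822) (33, 27.5285) (33, 47) (0, 47)]  |A|=1040.9729
3. ⊥bis P6·P1 via (22.175,15.71): [(0, 3.3822) (33, 27.5285) (33, 47) (0, 47)]  |A|=1040.9729
4. ⊥bis P6·P2 via (15,21.295): [(0, 18.96) (27.0429, 23.1697) (33, 27.5285) (33, 47) (0, 47)]  |A|=830.3384
5. ⊥bis P6·P3 via (21.21,32.44): [(0, 18.96) (27.0429, 23.1697) (28.3924, 24.1571) (8.5844, 47) (0, 47)]  |A|=506.6192
6. ⊥bis P6·P4 via (12.38,24.41): [(0, 35.9689) (15.6139, 21.3906) (27.0429, 23.1697) (28.3924, 24.1571) (8.5844, 47) (0, 47)]  |A|=373.8317
7. ⊥bis P6·P5 via (10.15,35.355): [(3.7533, 32.4645) (15.6139, 21.3906) (27.0429, 23.1697) (28.3924, 24.1571) (16.2803, 38.125)]  |A|=213.3718
8. ⊥bis P6·P7 via (11.475,26.245): [(11.0403, 35.7573) (11.5223, 25.2108) (15.6139, 21.3906) (27.0429, 23.1697) (28.3924, 24.1571) (16.2803, 38.125)]  |A|=174.1525
9. ⊥bis P6·P8 via (21.69,34.31): [(11.0403, 35.7573) (11.5223, 25.2108) (15.6139, 21.3906) (27.0429, 23.1697) (28.3924, 24.1571) (16.2803, 38.125)]  |A|=174.1525
10. ⊥bis P6·P9 via (8.245,20.25): [(11.0403, 35.7573) (11.5223, 25.2108) (15.6139, 21.3906) (27.0429, 23.1697) (28.3924, 24.1571) (16.2803, 38.125)]  |A|=174.1525
11. canonical 6-gon: [(11.0403, 35.7573) (11.5223, 25.2108) (15.6139, 21.3906) (27.0429, 23.1697) (28.3924, 24.1571) (16.2803, 38.125)]
12. shoelace: 174.1525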